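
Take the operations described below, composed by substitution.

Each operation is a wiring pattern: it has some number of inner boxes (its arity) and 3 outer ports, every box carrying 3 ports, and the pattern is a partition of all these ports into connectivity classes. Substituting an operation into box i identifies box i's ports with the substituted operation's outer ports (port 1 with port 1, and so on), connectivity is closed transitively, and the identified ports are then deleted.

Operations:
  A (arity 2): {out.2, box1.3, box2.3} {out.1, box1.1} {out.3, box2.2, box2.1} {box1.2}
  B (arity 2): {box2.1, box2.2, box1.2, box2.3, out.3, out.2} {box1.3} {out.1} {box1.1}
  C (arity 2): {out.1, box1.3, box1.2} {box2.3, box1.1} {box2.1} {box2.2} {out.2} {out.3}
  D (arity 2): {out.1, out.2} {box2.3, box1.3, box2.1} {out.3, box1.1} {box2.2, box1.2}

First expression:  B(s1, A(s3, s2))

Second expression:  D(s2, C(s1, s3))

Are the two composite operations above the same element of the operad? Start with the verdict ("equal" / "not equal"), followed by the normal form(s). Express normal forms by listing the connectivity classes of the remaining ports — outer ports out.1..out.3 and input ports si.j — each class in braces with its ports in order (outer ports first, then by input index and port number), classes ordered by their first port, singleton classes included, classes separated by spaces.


The first expression reduces to {out.1} {out.2, out.3, s1.2, s2.1, s2.2, s2.3, s3.1, s3.3} {s1.1} {s1.3} {s3.2}
The second expression reduces to {out.1, out.2} {out.3, s2.1} {s1.1, s3.3} {s1.2, s1.3, s2.3} {s2.2} {s3.1} {s3.2}
Distinct normal forms: not equal.

not equal: they reduce to {out.1} {out.2, out.3, s1.2, s2.1, s2.2, s2.3, s3.1, s3.3} {s1.1} {s1.3} {s3.2} and {out.1, out.2} {out.3, s2.1} {s1.1, s3.3} {s1.2, s1.3, s2.3} {s2.2} {s3.1} {s3.2}


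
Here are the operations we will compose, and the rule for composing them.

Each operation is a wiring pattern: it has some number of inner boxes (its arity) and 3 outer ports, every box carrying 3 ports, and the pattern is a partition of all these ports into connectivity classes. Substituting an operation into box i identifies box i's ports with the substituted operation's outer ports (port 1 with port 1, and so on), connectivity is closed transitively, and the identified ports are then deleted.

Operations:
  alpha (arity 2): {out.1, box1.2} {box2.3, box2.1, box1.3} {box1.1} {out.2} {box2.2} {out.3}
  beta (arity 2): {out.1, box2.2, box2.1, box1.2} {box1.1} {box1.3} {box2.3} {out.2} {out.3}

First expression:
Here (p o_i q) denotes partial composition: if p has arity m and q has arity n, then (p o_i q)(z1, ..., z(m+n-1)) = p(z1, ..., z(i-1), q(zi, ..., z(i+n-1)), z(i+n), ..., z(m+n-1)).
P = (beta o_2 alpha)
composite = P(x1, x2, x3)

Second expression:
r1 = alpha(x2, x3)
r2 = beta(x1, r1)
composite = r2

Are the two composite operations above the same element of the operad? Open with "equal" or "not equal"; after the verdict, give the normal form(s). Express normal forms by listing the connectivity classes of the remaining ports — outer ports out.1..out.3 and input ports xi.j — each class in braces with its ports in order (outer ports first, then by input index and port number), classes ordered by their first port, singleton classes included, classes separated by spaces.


equal: each reduces to {out.1, x1.2, x2.2} {out.2} {out.3} {x1.1} {x1.3} {x2.1} {x2.3, x3.1, x3.3} {x3.2}


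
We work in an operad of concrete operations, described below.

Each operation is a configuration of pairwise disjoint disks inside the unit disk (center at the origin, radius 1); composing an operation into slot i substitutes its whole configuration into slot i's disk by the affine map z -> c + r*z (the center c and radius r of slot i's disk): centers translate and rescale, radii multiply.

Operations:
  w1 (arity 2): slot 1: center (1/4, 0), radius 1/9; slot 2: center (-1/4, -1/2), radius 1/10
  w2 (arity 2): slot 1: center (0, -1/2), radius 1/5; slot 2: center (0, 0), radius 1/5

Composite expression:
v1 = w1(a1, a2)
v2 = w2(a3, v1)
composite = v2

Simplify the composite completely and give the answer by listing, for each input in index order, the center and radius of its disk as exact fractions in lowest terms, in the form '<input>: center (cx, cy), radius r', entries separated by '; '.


a1: center (1/20, 0), radius 1/45; a2: center (-1/20, -1/10), radius 1/50; a3: center (0, -1/2), radius 1/5

Affine substitution under w2: radii multiply and a-centers shift.
tracing a3 down its 1-map path: center (0, -1/2), radius 1/5
tracing a1 down its 2-map path: center (1/20, 0), radius 1/45
tracing a2 down its 2-map path: center (-1/20, -1/10), radius 1/50


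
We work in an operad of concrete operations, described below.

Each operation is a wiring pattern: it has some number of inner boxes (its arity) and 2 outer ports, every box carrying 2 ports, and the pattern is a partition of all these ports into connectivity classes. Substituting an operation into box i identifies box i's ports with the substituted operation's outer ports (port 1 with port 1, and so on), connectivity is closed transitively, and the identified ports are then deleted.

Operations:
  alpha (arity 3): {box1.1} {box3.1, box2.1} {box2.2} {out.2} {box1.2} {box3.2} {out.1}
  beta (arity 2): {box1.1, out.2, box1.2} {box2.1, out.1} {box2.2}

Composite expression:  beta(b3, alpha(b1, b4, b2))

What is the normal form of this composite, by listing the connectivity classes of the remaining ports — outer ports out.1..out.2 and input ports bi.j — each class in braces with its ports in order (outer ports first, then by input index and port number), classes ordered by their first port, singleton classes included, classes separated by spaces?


{out.1} {out.2, b3.1, b3.2} {b1.1} {b1.2} {b2.1, b4.1} {b2.2} {b4.2}

After gluing at beta, chains via deleted ports link the b-ports.
composing alpha on (b1, b4, b2), with out.j its own outer ports: {out.1} {out.2} {b1.1} {b1.2} {b2.1, b4.1} {b2.2} {b4.2}
composing beta on (b3, b1, b4, b2), with out.j its own outer ports: {out.1} {out.2, b3.1, b3.2} {b1.1} {b1.2} {b2.1, b4.1} {b2.2} {b4.2}


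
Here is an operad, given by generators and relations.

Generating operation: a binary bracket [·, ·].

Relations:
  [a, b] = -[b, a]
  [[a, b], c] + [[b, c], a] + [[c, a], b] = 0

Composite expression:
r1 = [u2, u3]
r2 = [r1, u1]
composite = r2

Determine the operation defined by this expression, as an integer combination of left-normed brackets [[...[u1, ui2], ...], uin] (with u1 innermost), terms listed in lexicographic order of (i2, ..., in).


In the tensor algebra, words opening u1 carry the u1-anchored form.
Composite bracket: [[u2, u3], u1]
Full expansion: 4 signed words from ab - ba (2^2 = 4).
Collect the words opening with u1:
  from u1u2u3, sign -1: term -[[u1, u2], u3]
  from u1u3u2, sign +1: term +[[u1, u3], u2]

-[[u1, u2], u3] + [[u1, u3], u2]


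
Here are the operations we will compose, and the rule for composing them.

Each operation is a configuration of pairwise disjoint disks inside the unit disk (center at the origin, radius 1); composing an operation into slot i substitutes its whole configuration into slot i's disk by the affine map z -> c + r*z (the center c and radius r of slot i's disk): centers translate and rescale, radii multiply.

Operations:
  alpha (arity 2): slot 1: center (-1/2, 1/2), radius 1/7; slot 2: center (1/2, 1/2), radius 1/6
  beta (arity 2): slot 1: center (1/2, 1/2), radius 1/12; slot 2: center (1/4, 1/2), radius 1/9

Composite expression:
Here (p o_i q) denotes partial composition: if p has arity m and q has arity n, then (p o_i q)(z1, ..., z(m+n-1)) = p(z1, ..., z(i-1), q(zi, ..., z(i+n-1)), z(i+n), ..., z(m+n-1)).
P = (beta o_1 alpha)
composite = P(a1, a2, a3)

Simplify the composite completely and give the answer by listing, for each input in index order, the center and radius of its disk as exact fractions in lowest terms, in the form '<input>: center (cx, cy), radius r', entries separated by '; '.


a1: center (11/24, 13/24), radius 1/84; a2: center (13/24, 13/24), radius 1/72; a3: center (1/4, 1/2), radius 1/9

Follow each a-input down from beta: c' goes to c + r*c', radius to r*r'.
input a1: composing its 2 substitution steps yields center (11/24, 13/24), radius 1/84
input a2: composing its 2 substitution steps yields center (13/24, 13/24), radius 1/72
input a3: composing its 1 substitution step yields center (1/4, 1/2), radius 1/9


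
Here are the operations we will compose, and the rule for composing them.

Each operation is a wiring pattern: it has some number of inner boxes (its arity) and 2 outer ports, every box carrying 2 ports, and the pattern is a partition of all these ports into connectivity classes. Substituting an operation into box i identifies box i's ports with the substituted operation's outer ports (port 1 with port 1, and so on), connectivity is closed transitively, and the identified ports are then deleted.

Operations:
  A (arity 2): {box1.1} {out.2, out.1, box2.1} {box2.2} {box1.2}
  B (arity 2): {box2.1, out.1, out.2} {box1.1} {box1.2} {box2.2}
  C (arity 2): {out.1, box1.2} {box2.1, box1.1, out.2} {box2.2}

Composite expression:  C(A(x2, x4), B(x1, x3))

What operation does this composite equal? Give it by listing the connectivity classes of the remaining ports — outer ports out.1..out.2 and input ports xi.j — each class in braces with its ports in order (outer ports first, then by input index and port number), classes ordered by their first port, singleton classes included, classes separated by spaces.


{out.1, out.2, x3.1, x4.1} {x1.1} {x1.2} {x2.1} {x2.2} {x3.2} {x4.2}

Substituting into C glues patterns; closure does the rest.
the subtree at A composes to {out.1, out.2, x4.1} {x2.1} {x2.2} {x4.2} on (x2, x4); out.j = own outer ports
the subtree at B composes to {out.1, out.2, x3.1} {x1.1} {x1.2} {x3.2} on (x1, x3); out.j = own outer ports
the subtree at C composes to {out.1, out.2, x3.1, x4.1} {x1.1} {x1.2} {x2.1} {x2.2} {x3.2} {x4.2} on (x2, x4, x1, x3); out.j = own outer ports


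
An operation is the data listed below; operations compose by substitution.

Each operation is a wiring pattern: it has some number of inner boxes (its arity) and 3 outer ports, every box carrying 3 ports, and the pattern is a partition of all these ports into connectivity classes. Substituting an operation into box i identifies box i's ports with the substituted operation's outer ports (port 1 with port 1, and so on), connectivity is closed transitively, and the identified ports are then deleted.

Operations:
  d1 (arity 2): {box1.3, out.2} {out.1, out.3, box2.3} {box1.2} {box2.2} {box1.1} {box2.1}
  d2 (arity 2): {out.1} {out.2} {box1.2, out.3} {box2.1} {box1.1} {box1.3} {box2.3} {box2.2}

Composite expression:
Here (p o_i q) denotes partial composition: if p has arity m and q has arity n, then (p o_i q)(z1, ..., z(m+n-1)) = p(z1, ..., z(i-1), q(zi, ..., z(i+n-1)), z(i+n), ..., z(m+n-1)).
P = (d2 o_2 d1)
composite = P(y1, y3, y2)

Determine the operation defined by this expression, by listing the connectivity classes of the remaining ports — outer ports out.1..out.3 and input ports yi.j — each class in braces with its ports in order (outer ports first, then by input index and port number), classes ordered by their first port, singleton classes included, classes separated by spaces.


{out.1} {out.2} {out.3, y1.2} {y1.1} {y1.3} {y2.1} {y2.2} {y2.3} {y3.1} {y3.2} {y3.3}

Treat the ports identified at d2 as solder joints: merge, then drop.
d1 over (y3, y2) gives {out.1, out.3, y2.3} {out.2, y3.3} {y2.1} {y2.2} {y3.1} {y3.2}, out.j being that stage's outer ports
d2 over (y1, y3, y2) gives {out.1} {out.2} {out.3, y1.2} {y1.1} {y1.3} {y2.1} {y2.2} {y2.3} {y3.1} {y3.2} {y3.3}, out.j being that stage's outer ports


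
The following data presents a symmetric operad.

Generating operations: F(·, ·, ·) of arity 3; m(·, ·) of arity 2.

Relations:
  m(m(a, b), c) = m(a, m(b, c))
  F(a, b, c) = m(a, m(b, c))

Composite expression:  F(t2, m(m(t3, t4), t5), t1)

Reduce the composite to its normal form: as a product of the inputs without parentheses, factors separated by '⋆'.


t2 ⋆ t3 ⋆ t4 ⋆ t5 ⋆ t1

Associativity of F dissolves the nesting; only the t-input order survives.
m(t3, t4) unparenthesizes to t3 ⋆ t4
m(m(t3, t4), t5) unparenthesizes to t3 ⋆ t4 ⋆ t5
F(t2, m(m(t3, t4), t5), t1) unparenthesizes to t2 ⋆ t3 ⋆ t4 ⋆ t5 ⋆ t1


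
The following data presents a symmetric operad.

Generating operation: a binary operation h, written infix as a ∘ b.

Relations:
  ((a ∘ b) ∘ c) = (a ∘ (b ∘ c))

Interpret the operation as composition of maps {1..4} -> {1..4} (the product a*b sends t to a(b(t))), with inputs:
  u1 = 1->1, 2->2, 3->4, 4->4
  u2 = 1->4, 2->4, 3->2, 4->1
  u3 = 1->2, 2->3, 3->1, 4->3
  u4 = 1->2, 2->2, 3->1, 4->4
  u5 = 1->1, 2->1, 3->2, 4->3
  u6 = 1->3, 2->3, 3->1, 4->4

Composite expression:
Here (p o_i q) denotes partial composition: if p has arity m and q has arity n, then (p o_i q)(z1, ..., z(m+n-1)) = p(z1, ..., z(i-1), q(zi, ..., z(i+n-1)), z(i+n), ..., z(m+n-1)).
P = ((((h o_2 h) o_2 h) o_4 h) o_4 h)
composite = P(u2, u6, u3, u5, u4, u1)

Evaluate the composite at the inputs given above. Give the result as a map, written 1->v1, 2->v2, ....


1->2, 2->2, 3->2, 4->2

(u6 ∘ u3) = 1->3, 2->1, 3->3, 4->1
(u5 ∘ u4) = 1->1, 2->1, 3->1, 4->3
((u5 ∘ u4) ∘ u1) = 1->1, 2->1, 3->3, 4->3
((u6 ∘ u3) ∘ ((u5 ∘ u4) ∘ u1)) = 1->3, 2->3, 3->3, 4->3
(u2 ∘ ((u6 ∘ u3) ∘ ((u5 ∘ u4) ∘ u1))) = 1->2, 2->2, 3->2, 4->2


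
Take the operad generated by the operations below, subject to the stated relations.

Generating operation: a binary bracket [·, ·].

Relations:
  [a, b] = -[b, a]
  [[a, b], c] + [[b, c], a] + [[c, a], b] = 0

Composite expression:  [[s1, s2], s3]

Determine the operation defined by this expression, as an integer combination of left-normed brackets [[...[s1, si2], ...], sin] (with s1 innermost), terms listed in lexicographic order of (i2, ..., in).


[[s1, s2], s3]


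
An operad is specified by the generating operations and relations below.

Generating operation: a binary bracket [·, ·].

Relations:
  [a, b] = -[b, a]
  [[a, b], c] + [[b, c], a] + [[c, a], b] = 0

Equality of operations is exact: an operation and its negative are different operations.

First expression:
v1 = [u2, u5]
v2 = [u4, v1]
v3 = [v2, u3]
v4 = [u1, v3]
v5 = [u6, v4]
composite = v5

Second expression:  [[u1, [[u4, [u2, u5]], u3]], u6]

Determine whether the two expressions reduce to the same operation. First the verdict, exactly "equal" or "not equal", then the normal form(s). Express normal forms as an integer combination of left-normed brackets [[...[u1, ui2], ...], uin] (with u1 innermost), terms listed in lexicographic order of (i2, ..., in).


not equal: they reduce to [[[[[u1, u2], u5], u4], u3], u6] - [[[[[u1, u3], u2], u5], u4], u6] + [[[[[u1, u3], u4], u2], u5], u6] - [[[[[u1, u3], u4], u5], u2], u6] + [[[[[u1, u3], u5], u2], u4], u6] - [[[[[u1, u4], u2], u5], u3], u6] + [[[[[u1, u4], u5], u2], u3], u6] - [[[[[u1, u5], u2], u4], u3], u6] and -[[[[[u1, u2], u5], u4], u3], u6] + [[[[[u1, u3], u2], u5], u4], u6] - [[[[[u1, u3], u4], u2], u5], u6] + [[[[[u1, u3], u4], u5], u2], u6] - [[[[[u1, u3], u5], u2], u4], u6] + [[[[[u1, u4], u2], u5], u3], u6] - [[[[[u1, u4], u5], u2], u3], u6] + [[[[[u1, u5], u2], u4], u3], u6]

The first composite normalizes to [[[[[u1, u2], u5], u4], u3], u6] - [[[[[u1, u3], u2], u5], u4], u6] + [[[[[u1, u3], u4], u2], u5], u6] - [[[[[u1, u3], u4], u5], u2], u6] + [[[[[u1, u3], u5], u2], u4], u6] - [[[[[u1, u4], u2], u5], u3], u6] + [[[[[u1, u4], u5], u2], u3], u6] - [[[[[u1, u5], u2], u4], u3], u6]
The second composite normalizes to -[[[[[u1, u2], u5], u4], u3], u6] + [[[[[u1, u3], u2], u5], u4], u6] - [[[[[u1, u3], u4], u2], u5], u6] + [[[[[u1, u3], u4], u5], u2], u6] - [[[[[u1, u3], u5], u2], u4], u6] + [[[[[u1, u4], u2], u5], u3], u6] - [[[[[u1, u4], u5], u2], u3], u6] + [[[[[u1, u5], u2], u4], u3], u6]
No match — not equal.


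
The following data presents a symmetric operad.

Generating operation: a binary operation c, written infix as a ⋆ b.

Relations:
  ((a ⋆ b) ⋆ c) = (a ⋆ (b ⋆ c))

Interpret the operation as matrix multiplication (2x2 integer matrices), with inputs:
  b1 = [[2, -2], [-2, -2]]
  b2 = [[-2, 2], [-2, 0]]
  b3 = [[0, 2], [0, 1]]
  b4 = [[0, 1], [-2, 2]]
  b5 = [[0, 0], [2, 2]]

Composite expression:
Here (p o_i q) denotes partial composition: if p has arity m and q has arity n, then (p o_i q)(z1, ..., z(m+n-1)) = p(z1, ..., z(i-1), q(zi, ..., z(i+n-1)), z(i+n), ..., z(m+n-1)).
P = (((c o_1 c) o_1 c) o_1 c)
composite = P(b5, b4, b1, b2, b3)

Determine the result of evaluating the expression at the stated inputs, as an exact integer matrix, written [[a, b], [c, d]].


[[0, 0], [0, 56]]

(b5 ⋆ b4) = [[0, 0], [-4, 6]]
((b5 ⋆ b4) ⋆ b1) = [[0, 0], [-20, -4]]
(((b5 ⋆ b4) ⋆ b1) ⋆ b2) = [[0, 0], [48, -40]]
((((b5 ⋆ b4) ⋆ b1) ⋆ b2) ⋆ b3) = [[0, 0], [0, 56]]


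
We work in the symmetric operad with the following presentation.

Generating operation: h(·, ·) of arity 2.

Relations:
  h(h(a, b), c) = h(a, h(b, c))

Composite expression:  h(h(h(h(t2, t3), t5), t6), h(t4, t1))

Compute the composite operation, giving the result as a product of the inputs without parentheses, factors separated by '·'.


t2 · t3 · t5 · t6 · t4 · t1

All parenthesizations of h agree; list the t-inputs left to right.
h(t2, t3) flattens to t2 · t3
h(h(t2, t3), t5) flattens to t2 · t3 · t5
h(h(h(t2, t3), t5), t6) flattens to t2 · t3 · t5 · t6
h(t4, t1) flattens to t4 · t1
h(h(h(h(t2, t3), t5), t6), h(t4, t1)) flattens to t2 · t3 · t5 · t6 · t4 · t1


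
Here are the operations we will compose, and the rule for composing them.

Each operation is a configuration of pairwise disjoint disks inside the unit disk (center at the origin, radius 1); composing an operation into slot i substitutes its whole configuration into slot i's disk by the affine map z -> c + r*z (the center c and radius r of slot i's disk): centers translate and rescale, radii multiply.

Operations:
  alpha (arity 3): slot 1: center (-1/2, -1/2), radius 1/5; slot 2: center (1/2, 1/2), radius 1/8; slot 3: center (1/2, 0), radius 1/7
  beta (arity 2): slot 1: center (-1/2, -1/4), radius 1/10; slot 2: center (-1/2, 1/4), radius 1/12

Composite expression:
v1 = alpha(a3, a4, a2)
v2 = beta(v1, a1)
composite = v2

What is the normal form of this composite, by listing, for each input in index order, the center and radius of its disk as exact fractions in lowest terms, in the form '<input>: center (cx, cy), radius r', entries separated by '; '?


Each a-disk chains the slot maps above it in beta; radii multiply.
input a3: applying the 2 nested substitutions gives center (-11/20, -3/10), radius 1/50
input a4: applying the 2 nested substitutions gives center (-9/20, -1/5), radius 1/80
input a2: applying the 2 nested substitutions gives center (-9/20, -1/4), radius 1/70
input a1: applying the 1 nested substitution gives center (-1/2, 1/4), radius 1/12

a1: center (-1/2, 1/4), radius 1/12; a2: center (-9/20, -1/4), radius 1/70; a3: center (-11/20, -3/10), radius 1/50; a4: center (-9/20, -1/5), radius 1/80


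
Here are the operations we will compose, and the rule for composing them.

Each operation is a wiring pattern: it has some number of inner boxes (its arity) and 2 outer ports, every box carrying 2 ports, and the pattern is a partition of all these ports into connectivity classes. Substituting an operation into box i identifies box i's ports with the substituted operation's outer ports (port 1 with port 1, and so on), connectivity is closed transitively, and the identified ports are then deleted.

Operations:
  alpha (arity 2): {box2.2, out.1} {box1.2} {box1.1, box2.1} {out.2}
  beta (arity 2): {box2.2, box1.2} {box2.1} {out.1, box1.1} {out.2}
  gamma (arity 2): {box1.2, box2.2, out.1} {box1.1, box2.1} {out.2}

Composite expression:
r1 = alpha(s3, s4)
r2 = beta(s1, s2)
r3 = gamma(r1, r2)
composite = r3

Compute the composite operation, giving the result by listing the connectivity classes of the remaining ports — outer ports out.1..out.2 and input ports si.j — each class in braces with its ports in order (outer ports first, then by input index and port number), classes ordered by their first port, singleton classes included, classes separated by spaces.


{out.1} {out.2} {s1.1, s4.2} {s1.2, s2.2} {s2.1} {s3.1, s4.1} {s3.2}

Connectivity passes through glued gamma-boundaries; trace each wire chain.
through alpha, on inputs (s3, s4): {out.1, s4.2} {out.2} {s3.1, s4.1} {s3.2} (out.j = stage outer ports)
through beta, on inputs (s1, s2): {out.1, s1.1} {out.2} {s1.2, s2.2} {s2.1} (out.j = stage outer ports)
through gamma, on inputs (s3, s4, s1, s2): {out.1} {out.2} {s1.1, s4.2} {s1.2, s2.2} {s2.1} {s3.1, s4.1} {s3.2} (out.j = stage outer ports)


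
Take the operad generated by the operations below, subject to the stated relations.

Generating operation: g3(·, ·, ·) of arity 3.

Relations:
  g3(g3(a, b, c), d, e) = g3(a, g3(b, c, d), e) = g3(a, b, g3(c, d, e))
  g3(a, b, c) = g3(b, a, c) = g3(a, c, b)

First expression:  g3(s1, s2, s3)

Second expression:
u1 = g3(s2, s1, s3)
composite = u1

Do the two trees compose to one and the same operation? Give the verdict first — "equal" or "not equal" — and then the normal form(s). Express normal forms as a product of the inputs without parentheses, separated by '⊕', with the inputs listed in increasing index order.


equal; both compose to s1 ⊕ s2 ⊕ s3


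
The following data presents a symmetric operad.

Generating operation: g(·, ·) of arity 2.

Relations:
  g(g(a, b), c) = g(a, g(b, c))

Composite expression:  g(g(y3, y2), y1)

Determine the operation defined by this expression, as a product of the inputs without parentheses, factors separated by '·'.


The g-tree's shape is irrelevant; the y-reading-order decides.
g(y3, y2) spells out as y3 · y2
g(g(y3, y2), y1) spells out as y3 · y2 · y1

y3 · y2 · y1


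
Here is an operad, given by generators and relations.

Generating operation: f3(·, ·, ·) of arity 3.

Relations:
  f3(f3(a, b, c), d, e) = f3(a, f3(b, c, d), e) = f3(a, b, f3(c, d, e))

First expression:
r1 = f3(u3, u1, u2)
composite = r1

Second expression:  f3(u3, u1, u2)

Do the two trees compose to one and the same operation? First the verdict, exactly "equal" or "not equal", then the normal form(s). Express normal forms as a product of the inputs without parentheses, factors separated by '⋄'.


equal; both compose to u3 ⋄ u1 ⋄ u2


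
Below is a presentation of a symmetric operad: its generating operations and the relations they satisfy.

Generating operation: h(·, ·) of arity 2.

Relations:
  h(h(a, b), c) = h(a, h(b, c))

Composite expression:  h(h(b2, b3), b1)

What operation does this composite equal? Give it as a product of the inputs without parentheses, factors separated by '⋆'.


Under associativity of h, the answer is the b's in reading order.
h(b2, b3) spells out as b2 ⋆ b3
h(h(b2, b3), b1) spells out as b2 ⋆ b3 ⋆ b1

b2 ⋆ b3 ⋆ b1


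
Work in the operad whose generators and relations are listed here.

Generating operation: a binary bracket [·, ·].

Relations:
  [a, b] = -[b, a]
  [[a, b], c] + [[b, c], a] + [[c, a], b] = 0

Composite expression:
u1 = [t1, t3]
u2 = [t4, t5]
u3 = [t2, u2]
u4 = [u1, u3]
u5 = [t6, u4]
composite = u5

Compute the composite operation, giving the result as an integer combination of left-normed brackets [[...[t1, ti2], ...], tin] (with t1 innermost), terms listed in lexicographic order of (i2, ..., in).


-[[[[[t1, t3], t2], t4], t5], t6] + [[[[[t1, t3], t2], t5], t4], t6] + [[[[[t1, t3], t4], t5], t2], t6] - [[[[[t1, t3], t5], t4], t2], t6]

Skip Jacobi rewriting: expand, keep t1-initial words, read off terms.
Composite bracket: [t6, [[t1, t3], [t2, [t4, t5]]]]
Full expansion: 32 signed words from ab - ba (2^5 = 32).
Keep just the words that open with t1:
  t1t3t2t4t5t6 appears with sign -1, giving the term -[[[[[t1, t3], t2], t4], t5], t6]
  t1t3t2t5t4t6 appears with sign +1, giving the term +[[[[[t1, t3], t2], t5], t4], t6]
  t1t3t4t5t2t6 appears with sign +1, giving the term +[[[[[t1, t3], t4], t5], t2], t6]
  t1t3t5t4t2t6 appears with sign -1, giving the term -[[[[[t1, t3], t5], t4], t2], t6]


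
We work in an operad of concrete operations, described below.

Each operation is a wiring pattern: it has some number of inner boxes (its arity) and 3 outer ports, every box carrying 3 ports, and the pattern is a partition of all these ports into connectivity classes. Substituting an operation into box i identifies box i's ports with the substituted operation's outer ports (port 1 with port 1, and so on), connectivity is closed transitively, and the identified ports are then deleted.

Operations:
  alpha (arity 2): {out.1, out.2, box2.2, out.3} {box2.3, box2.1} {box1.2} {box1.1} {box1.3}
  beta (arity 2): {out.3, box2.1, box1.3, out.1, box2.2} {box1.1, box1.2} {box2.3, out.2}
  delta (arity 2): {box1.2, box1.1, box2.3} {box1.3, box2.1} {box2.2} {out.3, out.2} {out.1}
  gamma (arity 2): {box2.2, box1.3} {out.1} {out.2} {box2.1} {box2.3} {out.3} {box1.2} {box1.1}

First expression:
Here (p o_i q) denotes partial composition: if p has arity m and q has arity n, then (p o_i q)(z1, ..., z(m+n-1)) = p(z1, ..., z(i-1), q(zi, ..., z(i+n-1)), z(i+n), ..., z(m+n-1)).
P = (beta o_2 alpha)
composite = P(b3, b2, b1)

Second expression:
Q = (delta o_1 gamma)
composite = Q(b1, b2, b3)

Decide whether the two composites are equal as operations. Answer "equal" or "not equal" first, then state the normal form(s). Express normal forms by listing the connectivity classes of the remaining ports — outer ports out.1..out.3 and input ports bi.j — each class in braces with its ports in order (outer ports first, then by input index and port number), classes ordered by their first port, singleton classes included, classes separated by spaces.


The first composite normalizes to {out.1, out.2, out.3, b1.2, b3.3} {b1.1, b1.3} {b2.1} {b2.2} {b2.3} {b3.1, b3.2}
The second composite normalizes to {out.1} {out.2, out.3} {b1.1} {b1.2} {b1.3, b2.2} {b2.1} {b2.3} {b3.1} {b3.2} {b3.3}
Different reductions; not equal.

not equal; the first gives {out.1, out.2, out.3, b1.2, b3.3} {b1.1, b1.3} {b2.1} {b2.2} {b2.3} {b3.1, b3.2} and the second {out.1} {out.2, out.3} {b1.1} {b1.2} {b1.3, b2.2} {b2.1} {b2.3} {b3.1} {b3.2} {b3.3}


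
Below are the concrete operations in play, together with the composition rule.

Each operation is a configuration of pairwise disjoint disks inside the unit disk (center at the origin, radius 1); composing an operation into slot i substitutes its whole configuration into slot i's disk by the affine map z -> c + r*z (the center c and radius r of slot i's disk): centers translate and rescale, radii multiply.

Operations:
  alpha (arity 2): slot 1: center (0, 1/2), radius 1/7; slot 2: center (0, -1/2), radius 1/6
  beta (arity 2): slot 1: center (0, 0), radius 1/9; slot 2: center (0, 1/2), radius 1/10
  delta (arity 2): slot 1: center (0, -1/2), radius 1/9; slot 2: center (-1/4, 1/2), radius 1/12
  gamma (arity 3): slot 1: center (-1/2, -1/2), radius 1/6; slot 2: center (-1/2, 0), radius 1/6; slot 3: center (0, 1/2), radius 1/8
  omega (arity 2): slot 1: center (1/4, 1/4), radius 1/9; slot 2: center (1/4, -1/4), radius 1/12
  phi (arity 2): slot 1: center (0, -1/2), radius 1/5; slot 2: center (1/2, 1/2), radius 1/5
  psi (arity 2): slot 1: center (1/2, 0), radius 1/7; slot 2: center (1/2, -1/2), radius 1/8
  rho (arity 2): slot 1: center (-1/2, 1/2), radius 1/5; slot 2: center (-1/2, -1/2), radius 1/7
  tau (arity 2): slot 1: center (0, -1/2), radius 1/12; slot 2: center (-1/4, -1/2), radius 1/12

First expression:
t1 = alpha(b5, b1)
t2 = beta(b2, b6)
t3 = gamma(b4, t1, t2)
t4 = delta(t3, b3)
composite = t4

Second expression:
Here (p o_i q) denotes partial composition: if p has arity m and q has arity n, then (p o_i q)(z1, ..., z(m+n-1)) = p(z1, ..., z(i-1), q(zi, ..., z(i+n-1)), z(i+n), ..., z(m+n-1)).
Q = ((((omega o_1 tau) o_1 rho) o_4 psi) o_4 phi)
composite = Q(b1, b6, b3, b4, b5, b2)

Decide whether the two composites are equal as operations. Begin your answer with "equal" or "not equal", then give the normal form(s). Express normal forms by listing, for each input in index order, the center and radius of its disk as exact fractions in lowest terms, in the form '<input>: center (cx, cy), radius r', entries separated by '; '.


Reducing the first expression gives b1: center (-1/18, -55/108), radius 1/324; b2: center (0, -4/9), radius 1/648; b3: center (-1/4, 1/2), radius 1/12; b4: center (-1/18, -5/9), radius 1/54; b5: center (-1/18, -53/108), radius 1/378; b6: center (0, -7/16), radius 1/720
Reducing the second expression gives b1: center (53/216, 43/216), radius 1/540; b2: center (7/24, -7/24), radius 1/96; b3: center (2/9, 7/36), radius 1/108; b4: center (7/24, -43/168), radius 1/420; b5: center (25/84, -41/168), radius 1/420; b6: center (53/216, 41/216), radius 1/756
Different reductions; not equal.

not equal; the first gives b1: center (-1/18, -55/108), radius 1/324; b2: center (0, -4/9), radius 1/648; b3: center (-1/4, 1/2), radius 1/12; b4: center (-1/18, -5/9), radius 1/54; b5: center (-1/18, -53/108), radius 1/378; b6: center (0, -7/16), radius 1/720 and the second b1: center (53/216, 43/216), radius 1/540; b2: center (7/24, -7/24), radius 1/96; b3: center (2/9, 7/36), radius 1/108; b4: center (7/24, -43/168), radius 1/420; b5: center (25/84, -41/168), radius 1/420; b6: center (53/216, 41/216), radius 1/756


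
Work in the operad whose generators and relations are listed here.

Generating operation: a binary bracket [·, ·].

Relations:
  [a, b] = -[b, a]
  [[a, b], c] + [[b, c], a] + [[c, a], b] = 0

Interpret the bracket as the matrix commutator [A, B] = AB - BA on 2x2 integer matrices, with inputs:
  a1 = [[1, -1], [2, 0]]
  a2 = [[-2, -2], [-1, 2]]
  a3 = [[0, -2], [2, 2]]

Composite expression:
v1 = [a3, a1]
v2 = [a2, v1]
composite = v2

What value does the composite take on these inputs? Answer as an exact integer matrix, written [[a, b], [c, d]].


[[-8, -24], [28, 8]]

[a3, a1] = [[-2, 4], [6, 2]]
[a2, [a3, a1]] = [[-8, -24], [28, 8]]


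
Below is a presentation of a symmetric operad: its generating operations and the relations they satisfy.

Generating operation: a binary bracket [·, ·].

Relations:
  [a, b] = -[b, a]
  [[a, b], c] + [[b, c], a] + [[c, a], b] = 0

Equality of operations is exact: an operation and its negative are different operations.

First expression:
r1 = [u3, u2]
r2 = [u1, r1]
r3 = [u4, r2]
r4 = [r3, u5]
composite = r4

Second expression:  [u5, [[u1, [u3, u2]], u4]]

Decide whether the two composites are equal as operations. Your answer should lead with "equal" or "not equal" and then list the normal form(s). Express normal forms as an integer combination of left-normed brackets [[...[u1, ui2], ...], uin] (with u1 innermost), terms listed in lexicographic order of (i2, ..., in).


equal: each reduces to [[[[u1, u2], u3], u4], u5] - [[[[u1, u3], u2], u4], u5]

The first expression, normalized: [[[[u1, u2], u3], u4], u5] - [[[[u1, u3], u2], u4], u5]
The second expression, normalized: [[[[u1, u2], u3], u4], u5] - [[[[u1, u3], u2], u4], u5]
The normal forms match — equal.


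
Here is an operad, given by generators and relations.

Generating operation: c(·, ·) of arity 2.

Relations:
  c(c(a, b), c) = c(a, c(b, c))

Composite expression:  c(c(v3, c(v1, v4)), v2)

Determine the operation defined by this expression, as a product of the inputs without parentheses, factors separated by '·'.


v3 · v1 · v4 · v2

Every regrouping of c is equal, so read the v-inputs in written order.
c(v1, v4) collapses to v1 · v4
c(v3, c(v1, v4)) collapses to v3 · v1 · v4
c(c(v3, c(v1, v4)), v2) collapses to v3 · v1 · v4 · v2


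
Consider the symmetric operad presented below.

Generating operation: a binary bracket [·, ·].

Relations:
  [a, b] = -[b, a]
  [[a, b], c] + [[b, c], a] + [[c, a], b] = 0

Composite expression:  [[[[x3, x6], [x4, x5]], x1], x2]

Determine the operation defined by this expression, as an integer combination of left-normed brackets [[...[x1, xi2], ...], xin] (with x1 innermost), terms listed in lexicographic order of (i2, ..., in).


-[[[[[x1, x3], x6], x4], x5], x2] + [[[[[x1, x3], x6], x5], x4], x2] + [[[[[x1, x4], x5], x3], x6], x2] - [[[[[x1, x4], x5], x6], x3], x2] - [[[[[x1, x5], x4], x3], x6], x2] + [[[[[x1, x5], x4], x6], x3], x2] + [[[[[x1, x6], x3], x4], x5], x2] - [[[[[x1, x6], x3], x5], x4], x2]

Antisymmetry and Jacobi reduce to x1-anchored left-normed brackets.
Composite bracket: [[[[x3, x6], [x4, x5]], x1], x2]
Applying ab - ba throughout gives 32 signed words (2^5 = 32).
Coefficients come from the x1-initial words:
  x1x3x6x4x5x2 appears with sign -1, giving the term -[[[[[x1, x3], x6], x4], x5], x2]
  x1x3x6x5x4x2 appears with sign +1, giving the term +[[[[[x1, x3], x6], x5], x4], x2]
  x1x4x5x3x6x2 appears with sign +1, giving the term +[[[[[x1, x4], x5], x3], x6], x2]
  x1x4x5x6x3x2 appears with sign -1, giving the term -[[[[[x1, x4], x5], x6], x3], x2]
  x1x5x4x3x6x2 appears with sign -1, giving the term -[[[[[x1, x5], x4], x3], x6], x2]
  x1x5x4x6x3x2 appears with sign +1, giving the term +[[[[[x1, x5], x4], x6], x3], x2]
  x1x6x3x4x5x2 appears with sign +1, giving the term +[[[[[x1, x6], x3], x4], x5], x2]
  x1x6x3x5x4x2 appears with sign -1, giving the term -[[[[[x1, x6], x3], x5], x4], x2]


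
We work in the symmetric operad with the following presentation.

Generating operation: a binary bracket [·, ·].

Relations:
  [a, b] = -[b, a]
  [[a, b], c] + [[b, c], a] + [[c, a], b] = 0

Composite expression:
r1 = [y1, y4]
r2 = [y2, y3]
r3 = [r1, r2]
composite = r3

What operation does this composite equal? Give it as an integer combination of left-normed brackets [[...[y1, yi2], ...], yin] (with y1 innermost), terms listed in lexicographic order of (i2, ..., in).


Antisymmetry and Jacobi reduce to y1-anchored left-normed brackets.
Composite bracket: [[y1, y4], [y2, y3]]
Each bracket splits as ab - ba, giving 8 signed words (2^3 = 8).
Coefficients come from the y1-initial words:
  y1y4y2y3 appears with sign +1, giving the term +[[[y1, y4], y2], y3]
  y1y4y3y2 appears with sign -1, giving the term -[[[y1, y4], y3], y2]

[[[y1, y4], y2], y3] - [[[y1, y4], y3], y2]


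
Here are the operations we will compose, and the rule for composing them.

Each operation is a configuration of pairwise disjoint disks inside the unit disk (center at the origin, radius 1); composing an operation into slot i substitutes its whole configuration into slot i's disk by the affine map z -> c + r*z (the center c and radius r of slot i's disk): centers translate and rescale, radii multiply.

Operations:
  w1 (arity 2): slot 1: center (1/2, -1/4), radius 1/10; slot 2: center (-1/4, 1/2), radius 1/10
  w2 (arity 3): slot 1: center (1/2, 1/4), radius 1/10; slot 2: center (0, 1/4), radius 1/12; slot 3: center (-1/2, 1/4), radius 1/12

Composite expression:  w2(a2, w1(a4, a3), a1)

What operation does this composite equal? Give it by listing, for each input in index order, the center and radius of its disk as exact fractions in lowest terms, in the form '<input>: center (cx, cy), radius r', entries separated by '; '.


a1: center (-1/2, 1/4), radius 1/12; a2: center (1/2, 1/4), radius 1/10; a3: center (-1/48, 7/24), radius 1/120; a4: center (1/24, 11/48), radius 1/120


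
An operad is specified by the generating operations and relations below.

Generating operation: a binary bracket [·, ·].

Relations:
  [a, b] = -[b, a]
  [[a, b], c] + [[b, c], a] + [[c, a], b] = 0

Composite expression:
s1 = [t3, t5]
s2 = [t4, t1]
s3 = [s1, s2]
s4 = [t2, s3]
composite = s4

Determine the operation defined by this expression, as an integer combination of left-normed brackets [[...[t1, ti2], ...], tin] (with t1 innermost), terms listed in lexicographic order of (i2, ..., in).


-[[[[t1, t4], t3], t5], t2] + [[[[t1, t4], t5], t3], t2]

Left-normed coefficients sit on the t1-initial expansion words.
Composite bracket: [t2, [[t3, t5], [t4, t1]]]
The bracket unfolds into 16 signed words via [a, b] = ab - ba (2^4 = 16).
The t1-initial words carry the normal form:
  the word t1t4t3t5t2 carries sign -1 and contributes -[[[[t1, t4], t3], t5], t2]
  the word t1t4t5t3t2 carries sign +1 and contributes +[[[[t1, t4], t5], t3], t2]


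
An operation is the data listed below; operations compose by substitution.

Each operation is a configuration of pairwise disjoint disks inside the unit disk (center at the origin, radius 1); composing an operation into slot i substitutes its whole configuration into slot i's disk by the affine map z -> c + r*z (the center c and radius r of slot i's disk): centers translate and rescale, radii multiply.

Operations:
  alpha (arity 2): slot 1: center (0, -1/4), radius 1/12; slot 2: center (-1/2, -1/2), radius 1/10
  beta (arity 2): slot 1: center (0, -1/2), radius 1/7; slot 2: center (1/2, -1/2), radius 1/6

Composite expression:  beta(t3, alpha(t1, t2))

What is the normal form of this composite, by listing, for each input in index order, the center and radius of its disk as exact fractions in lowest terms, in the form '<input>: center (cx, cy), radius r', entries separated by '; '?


Only the slot chain above each t matters under beta; compose those maps.
input t3: applying the 1 nested substitution gives center (0, -1/2), radius 1/7
input t1: applying the 2 nested substitutions gives center (1/2, -13/24), radius 1/72
input t2: applying the 2 nested substitutions gives center (5/12, -7/12), radius 1/60

t1: center (1/2, -13/24), radius 1/72; t2: center (5/12, -7/12), radius 1/60; t3: center (0, -1/2), radius 1/7


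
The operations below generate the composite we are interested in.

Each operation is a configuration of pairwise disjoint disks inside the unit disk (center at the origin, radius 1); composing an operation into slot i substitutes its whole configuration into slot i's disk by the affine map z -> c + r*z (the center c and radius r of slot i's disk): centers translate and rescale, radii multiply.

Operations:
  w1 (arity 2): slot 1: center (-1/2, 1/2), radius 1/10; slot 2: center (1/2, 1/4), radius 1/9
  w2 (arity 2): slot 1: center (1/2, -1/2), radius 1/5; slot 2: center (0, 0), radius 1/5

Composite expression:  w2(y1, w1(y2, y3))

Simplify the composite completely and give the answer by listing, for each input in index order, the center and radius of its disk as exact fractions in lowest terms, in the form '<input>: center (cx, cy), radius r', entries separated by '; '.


y1: center (1/2, -1/2), radius 1/5; y2: center (-1/10, 1/10), radius 1/50; y3: center (1/10, 1/20), radius 1/45

Nesting under w2 composes maps z -> c + r*z down each y-path.
for y1, the 1-step affine chain lands on center (1/2, -1/2), radius 1/5
for y2, the 2-step affine chain lands on center (-1/10, 1/10), radius 1/50
for y3, the 2-step affine chain lands on center (1/10, 1/20), radius 1/45


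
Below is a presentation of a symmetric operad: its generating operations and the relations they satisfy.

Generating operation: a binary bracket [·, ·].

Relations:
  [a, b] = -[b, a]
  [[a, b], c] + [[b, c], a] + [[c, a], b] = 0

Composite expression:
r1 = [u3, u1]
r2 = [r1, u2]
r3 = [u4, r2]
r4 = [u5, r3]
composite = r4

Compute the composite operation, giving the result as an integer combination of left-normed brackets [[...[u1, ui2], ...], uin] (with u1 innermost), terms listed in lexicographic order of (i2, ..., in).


Left-normed coefficients sit on the u1-initial expansion words.
Composite bracket: [u5, [u4, [[u3, u1], u2]]]
The bracket unfolds into 16 signed words via [a, b] = ab - ba (2^4 = 16).
Words beginning with u1 determine it all:
  the word u1u3u2u4u5 carries sign -1 and contributes -[[[[u1, u3], u2], u4], u5]

-[[[[u1, u3], u2], u4], u5]


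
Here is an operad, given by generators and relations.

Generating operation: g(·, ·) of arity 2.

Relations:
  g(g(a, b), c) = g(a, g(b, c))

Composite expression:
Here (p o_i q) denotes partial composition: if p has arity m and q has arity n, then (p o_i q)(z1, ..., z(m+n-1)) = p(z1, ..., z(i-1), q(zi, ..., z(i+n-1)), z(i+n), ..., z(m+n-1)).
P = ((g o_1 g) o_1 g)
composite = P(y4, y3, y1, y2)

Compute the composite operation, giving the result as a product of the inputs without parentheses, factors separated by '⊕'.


y4 ⊕ y3 ⊕ y1 ⊕ y2

Key point: g is associative — brackets drop, the y-order remains.
g(y4, y3) flattens to y4 ⊕ y3
g(g(y4, y3), y1) flattens to y4 ⊕ y3 ⊕ y1
g(g(g(y4, y3), y1), y2) flattens to y4 ⊕ y3 ⊕ y1 ⊕ y2
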